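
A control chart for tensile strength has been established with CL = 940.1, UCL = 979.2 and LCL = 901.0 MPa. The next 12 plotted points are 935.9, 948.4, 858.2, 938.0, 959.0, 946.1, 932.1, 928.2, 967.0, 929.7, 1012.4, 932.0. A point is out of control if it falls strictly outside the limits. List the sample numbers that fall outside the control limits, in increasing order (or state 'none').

3, 11

Compare each point to [901.0, 979.2]: sample 3 = 858.2 < LCL; sample 11 = 1012.4 > UCL.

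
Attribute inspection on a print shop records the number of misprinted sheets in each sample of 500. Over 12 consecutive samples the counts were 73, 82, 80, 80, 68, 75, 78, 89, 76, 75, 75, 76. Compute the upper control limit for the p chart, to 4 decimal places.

0.2030

p̄ = Σdᵢ / (k·n) = 927 / (12 × 500) = 0.15450
UCL = p̄ + 3·√(p̄(1−p̄)/n) = 0.15450 + 3 × √(0.15450×0.84550/500) = 0.15450 + 3 × 0.01616 = 0.20299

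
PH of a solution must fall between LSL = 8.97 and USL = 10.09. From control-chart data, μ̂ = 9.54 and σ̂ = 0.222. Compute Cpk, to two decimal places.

0.83

Cpu = (USL − μ̂) / (3σ̂) = (10.09 − 9.54) / (3 × 0.222) = 0.8258; Cpl = (μ̂ − LSL) / (3σ̂) = (9.54 − 8.97) / (3 × 0.222) = 0.8559; Cpk = min(Cpu, Cpl) = 0.8258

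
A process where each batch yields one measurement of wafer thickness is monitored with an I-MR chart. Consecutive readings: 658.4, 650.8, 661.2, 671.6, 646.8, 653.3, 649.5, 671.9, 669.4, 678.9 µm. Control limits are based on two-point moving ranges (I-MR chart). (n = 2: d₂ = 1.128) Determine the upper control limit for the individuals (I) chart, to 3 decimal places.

X̄ = (658.4 + 650.8 + 661.2 + 671.6 + 646.8 + 653.3 + 649.5 + 671.9 + 669.4 + 678.9) / 10 = 661.1800
Moving ranges: 7.6, 10.4, 10.4, 24.8, 6.5, 3.8, 22.4, 2.5, 9.5; M̄R̄ = 97.9000 / 9 = 10.8778
UCL = X̄ + 3·M̄R̄/d₂ = 661.1800 + 3 × 10.8778 / 1.128 = 690.1103

690.110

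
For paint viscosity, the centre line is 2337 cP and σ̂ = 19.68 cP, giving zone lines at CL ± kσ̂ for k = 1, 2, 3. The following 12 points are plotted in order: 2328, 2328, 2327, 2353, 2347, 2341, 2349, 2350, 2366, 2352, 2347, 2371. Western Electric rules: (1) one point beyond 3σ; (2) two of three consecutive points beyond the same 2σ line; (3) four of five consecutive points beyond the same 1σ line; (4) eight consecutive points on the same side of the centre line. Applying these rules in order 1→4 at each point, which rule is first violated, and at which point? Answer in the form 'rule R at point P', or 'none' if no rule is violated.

Zone of each point (C = within 1σ̂, B = 1σ̂–2σ̂, A = 2σ̂–3σ̂, * = beyond 3σ̂; sign = side of CL): 1:-C, 2:-C, 3:-C, 4:+C, 5:+C, 6:+C, 7:+C, 8:+C, 9:+B, 10:+C, 11:+C, 12:+B
Rule 4 (eight consecutive points on the same side of the centre line) is satisfied at point 11.

rule 4 at point 11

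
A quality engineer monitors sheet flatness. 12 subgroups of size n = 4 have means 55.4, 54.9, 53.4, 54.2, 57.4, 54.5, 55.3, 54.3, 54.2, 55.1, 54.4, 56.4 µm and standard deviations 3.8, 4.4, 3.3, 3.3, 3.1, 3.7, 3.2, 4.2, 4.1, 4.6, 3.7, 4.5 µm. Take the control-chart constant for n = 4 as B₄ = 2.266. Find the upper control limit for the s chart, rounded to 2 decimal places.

s̄ = (3.8 + 4.4 + 3.3 + 3.3 + 3.1 + 3.7 + 3.2 + 4.2 + 4.1 + 4.6 + 3.7 + 4.5) / 12 = 3.8250
UCL_s = B₄·s̄ = 2.266 × 3.8250 = 8.6674

8.67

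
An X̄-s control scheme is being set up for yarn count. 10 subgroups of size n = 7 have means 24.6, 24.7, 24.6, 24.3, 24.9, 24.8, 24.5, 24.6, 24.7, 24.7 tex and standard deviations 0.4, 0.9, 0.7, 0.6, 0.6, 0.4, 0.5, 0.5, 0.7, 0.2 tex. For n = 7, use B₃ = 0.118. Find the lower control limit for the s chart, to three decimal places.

0.065

s̄ = (0.4 + 0.9 + 0.7 + 0.6 + 0.6 + 0.4 + 0.5 + 0.5 + 0.7 + 0.2) / 10 = 0.5500
LCL_s = B₃·s̄ = 0.118 × 0.5500 = 0.0649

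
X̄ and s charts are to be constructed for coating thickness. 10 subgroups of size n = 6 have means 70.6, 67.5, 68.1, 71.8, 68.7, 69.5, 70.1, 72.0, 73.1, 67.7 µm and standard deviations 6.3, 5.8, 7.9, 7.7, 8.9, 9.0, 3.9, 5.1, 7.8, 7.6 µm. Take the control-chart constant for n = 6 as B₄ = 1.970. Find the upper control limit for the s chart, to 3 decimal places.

s̄ = (6.3 + 5.8 + 7.9 + 7.7 + 8.9 + 9.0 + 3.9 + 5.1 + 7.8 + 7.6) / 10 = 7.0000
UCL_s = B₄·s̄ = 1.970 × 7.0000 = 13.7900

13.790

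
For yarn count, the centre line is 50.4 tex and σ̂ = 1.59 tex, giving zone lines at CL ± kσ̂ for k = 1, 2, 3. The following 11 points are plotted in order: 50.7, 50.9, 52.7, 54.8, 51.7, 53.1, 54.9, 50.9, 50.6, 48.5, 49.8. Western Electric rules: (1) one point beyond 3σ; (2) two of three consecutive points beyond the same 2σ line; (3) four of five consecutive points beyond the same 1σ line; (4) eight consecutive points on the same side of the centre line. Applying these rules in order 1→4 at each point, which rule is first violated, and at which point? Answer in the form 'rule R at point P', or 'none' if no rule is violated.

Zone of each point (C = within 1σ̂, B = 1σ̂–2σ̂, A = 2σ̂–3σ̂, * = beyond 3σ̂; sign = side of CL): 1:+C, 2:+C, 3:+B, 4:+A, 5:+C, 6:+B, 7:+A, 8:+C, 9:+C, 10:-B, 11:-C
Rule 3 (four of five consecutive points beyond the same 1σ limit) is satisfied at point 7.

rule 3 at point 7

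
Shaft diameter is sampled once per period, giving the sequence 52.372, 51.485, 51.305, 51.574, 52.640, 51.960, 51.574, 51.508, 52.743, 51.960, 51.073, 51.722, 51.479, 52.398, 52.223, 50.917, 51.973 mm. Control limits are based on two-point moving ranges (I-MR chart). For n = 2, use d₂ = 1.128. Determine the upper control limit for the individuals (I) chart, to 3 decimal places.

X̄ = (52.372 + 51.485 + 51.305 + 51.574 + 52.640 + 51.960 + 51.574 + 51.508 + 52.743 + 51.960 + 51.073 + 51.722 + 51.479 + 52.398 + 52.223 + 50.917 + 51.973) / 17 = 51.8180
Moving ranges: 0.887, 0.180, 0.269, 1.066, 0.680, 0.386, 0.066, 1.235, 0.783, 0.887, 0.649, 0.243, 0.919, 0.175, 1.306, 1.056; M̄R̄ = 10.7870 / 16 = 0.6742
UCL = X̄ + 3·M̄R̄/d₂ = 51.8180 + 3 × 0.6742 / 1.128 = 53.6111

53.611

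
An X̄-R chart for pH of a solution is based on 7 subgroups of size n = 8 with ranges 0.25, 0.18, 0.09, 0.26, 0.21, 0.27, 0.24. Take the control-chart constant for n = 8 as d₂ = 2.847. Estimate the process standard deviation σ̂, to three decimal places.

0.075

R̄ = (0.25 + 0.18 + 0.09 + 0.26 + 0.21 + 0.27 + 0.24) / 7 = 0.2143
σ̂ = R̄ / d₂ = 0.2143 / 2.847 = 0.0753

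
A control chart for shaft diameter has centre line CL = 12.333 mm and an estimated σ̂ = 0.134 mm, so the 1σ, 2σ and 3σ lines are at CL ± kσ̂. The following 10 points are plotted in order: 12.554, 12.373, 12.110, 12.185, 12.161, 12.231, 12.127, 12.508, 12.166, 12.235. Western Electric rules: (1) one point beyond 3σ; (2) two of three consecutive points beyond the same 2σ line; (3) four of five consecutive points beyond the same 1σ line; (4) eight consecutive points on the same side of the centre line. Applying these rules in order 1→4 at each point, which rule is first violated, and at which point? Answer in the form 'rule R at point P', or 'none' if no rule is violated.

Zone of each point (C = within 1σ̂, B = 1σ̂–2σ̂, A = 2σ̂–3σ̂, * = beyond 3σ̂; sign = side of CL): 1:+B, 2:+C, 3:-B, 4:-B, 5:-B, 6:-C, 7:-B, 8:+B, 9:-B, 10:-C
Rule 3 (four of five consecutive points beyond the same 1σ limit) is satisfied at point 7.

rule 3 at point 7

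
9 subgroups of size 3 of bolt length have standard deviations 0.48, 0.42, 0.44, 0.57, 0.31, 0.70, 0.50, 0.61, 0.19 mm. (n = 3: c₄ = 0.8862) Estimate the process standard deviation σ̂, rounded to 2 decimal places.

s̄ = (0.48 + 0.42 + 0.44 + 0.57 + 0.31 + 0.70 + 0.50 + 0.61 + 0.19) / 9 = 0.4689
σ̂ = s̄ / c₄ = 0.4689 / 0.8862 = 0.5291

0.53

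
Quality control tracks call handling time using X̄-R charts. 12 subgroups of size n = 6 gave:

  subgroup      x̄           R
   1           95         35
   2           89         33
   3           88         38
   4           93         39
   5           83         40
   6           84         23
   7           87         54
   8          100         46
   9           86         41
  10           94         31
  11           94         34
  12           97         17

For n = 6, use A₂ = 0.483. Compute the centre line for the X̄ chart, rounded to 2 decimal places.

90.83

X̄̄ = (95 + 89 + 88 + 93 + 83 + 84 + 87 + 100 + 86 + 94 + 94 + 97) / 12 = 1090.0000 / 12 = 90.8333
CL = X̄̄ = 90.8333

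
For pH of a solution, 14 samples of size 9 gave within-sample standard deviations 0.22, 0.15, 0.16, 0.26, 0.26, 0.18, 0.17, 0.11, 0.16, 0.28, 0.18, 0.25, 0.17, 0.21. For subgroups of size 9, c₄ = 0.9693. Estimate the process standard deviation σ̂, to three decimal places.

s̄ = (0.22 + 0.15 + 0.16 + 0.26 + 0.26 + 0.18 + 0.17 + 0.11 + 0.16 + 0.28 + 0.18 + 0.25 + 0.17 + 0.21) / 14 = 0.1971
σ̂ = s̄ / c₄ = 0.1971 / 0.9693 = 0.2034

0.203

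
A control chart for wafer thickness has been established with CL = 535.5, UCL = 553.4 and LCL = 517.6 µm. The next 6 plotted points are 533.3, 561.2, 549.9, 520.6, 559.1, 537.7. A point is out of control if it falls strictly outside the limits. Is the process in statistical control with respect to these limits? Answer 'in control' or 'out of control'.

Compare each point to [517.6, 553.4]: sample 2 = 561.2 > UCL; sample 5 = 559.1 > UCL.

out of control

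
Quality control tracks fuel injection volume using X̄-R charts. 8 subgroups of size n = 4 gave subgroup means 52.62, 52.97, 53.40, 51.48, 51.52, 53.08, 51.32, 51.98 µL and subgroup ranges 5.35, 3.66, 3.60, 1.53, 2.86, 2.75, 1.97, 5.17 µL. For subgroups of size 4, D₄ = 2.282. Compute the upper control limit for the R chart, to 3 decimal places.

7.670

R̄ = (5.35 + 3.66 + 3.60 + 1.53 + 2.86 + 2.75 + 1.97 + 5.17) / 8 = 26.8900 / 8 = 3.3613
UCL_R = D₄·R̄ = 2.282 × 3.3613 = 7.6704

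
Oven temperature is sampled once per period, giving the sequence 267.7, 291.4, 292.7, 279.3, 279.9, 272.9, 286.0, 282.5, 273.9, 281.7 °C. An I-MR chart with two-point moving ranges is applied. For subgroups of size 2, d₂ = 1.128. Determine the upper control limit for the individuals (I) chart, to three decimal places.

304.145

X̄ = (267.7 + 291.4 + 292.7 + 279.3 + 279.9 + 272.9 + 286.0 + 282.5 + 273.9 + 281.7) / 10 = 280.8000
Moving ranges: 23.7, 1.3, 13.4, 0.6, 7.0, 13.1, 3.5, 8.6, 7.8; M̄R̄ = 79.0000 / 9 = 8.7778
UCL = X̄ + 3·M̄R̄/d₂ = 280.8000 + 3 × 8.7778 / 1.128 = 304.1452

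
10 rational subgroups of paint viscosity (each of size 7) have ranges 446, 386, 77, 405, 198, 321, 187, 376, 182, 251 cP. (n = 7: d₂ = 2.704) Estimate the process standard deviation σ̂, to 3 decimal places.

104.623

R̄ = (446 + 386 + 77 + 405 + 198 + 321 + 187 + 376 + 182 + 251) / 10 = 282.9000
σ̂ = R̄ / d₂ = 282.9000 / 2.704 = 104.6228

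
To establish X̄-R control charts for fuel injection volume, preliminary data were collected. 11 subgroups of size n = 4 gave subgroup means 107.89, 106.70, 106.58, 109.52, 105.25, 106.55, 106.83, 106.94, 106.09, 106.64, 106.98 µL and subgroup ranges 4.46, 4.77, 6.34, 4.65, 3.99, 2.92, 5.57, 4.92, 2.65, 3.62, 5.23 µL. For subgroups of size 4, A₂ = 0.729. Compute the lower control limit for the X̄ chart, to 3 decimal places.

X̄̄ = (107.89 + 106.70 + 106.58 + 109.52 + 105.25 + 106.55 + 106.83 + 106.94 + 106.09 + 106.64 + 106.98) / 11 = 1175.9700 / 11 = 106.9064
R̄ = (4.46 + 4.77 + 6.34 + 4.65 + 3.99 + 2.92 + 5.57 + 4.92 + 2.65 + 3.62 + 5.23) / 11 = 49.1200 / 11 = 4.4655
LCL = X̄̄ − A₂·R̄ = 106.9064 − 0.729 × 4.4655 = 103.6510

103.651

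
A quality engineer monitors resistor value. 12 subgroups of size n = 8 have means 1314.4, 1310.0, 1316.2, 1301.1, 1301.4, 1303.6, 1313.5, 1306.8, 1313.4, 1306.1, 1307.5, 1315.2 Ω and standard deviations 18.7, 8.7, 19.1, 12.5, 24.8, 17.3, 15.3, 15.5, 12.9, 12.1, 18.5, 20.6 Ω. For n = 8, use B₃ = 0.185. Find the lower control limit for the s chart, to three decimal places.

3.022

s̄ = (18.7 + 8.7 + 19.1 + 12.5 + 24.8 + 17.3 + 15.3 + 15.5 + 12.9 + 12.1 + 18.5 + 20.6) / 12 = 16.3333
LCL_s = B₃·s̄ = 0.185 × 16.3333 = 3.0217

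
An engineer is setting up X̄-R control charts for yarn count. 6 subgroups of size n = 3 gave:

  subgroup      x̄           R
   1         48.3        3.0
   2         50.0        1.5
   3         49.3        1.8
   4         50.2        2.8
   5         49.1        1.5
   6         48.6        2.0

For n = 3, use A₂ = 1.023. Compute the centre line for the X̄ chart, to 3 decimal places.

X̄̄ = (48.3 + 50.0 + 49.3 + 50.2 + 49.1 + 48.6) / 6 = 295.5000 / 6 = 49.2500
CL = X̄̄ = 49.2500

49.250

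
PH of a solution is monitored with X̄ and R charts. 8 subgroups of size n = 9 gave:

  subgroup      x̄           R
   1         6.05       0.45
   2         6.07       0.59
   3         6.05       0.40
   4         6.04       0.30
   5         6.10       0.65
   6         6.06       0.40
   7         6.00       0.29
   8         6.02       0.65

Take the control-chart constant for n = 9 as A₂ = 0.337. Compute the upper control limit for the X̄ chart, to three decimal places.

6.206

X̄̄ = (6.05 + 6.07 + 6.05 + 6.04 + 6.10 + 6.06 + 6.00 + 6.02) / 8 = 48.3900 / 8 = 6.0488
R̄ = (0.45 + 0.59 + 0.40 + 0.30 + 0.65 + 0.40 + 0.29 + 0.65) / 8 = 3.7300 / 8 = 0.4662
UCL = X̄̄ + A₂·R̄ = 6.0488 + 0.337 × 0.4662 = 6.2059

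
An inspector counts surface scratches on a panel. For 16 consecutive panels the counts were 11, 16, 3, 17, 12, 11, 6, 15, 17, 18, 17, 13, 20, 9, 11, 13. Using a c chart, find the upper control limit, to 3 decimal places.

23.905

c̄ = (11 + 16 + 3 + 17 + 12 + 11 + 6 + 15 + 17 + 18 + 17 + 13 + 20 + 9 + 11 + 13) / 16 = 209 / 16 = 13.0625
UCL = c̄ + 3√c̄ = 13.0625 + 3 × √13.0625 = 13.0625 + 3 × 3.6142 = 23.9051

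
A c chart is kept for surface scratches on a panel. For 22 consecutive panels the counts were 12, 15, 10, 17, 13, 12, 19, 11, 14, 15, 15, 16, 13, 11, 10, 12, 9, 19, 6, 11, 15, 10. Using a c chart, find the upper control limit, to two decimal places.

23.75

c̄ = (12 + 15 + 10 + 17 + 13 + 12 + 19 + 11 + 14 + 15 + 15 + 16 + 13 + 11 + 10 + 12 + 9 + 19 + 6 + 11 + 15 + 10) / 22 = 285 / 22 = 12.9545
UCL = c̄ + 3√c̄ = 12.9545 + 3 × √12.9545 = 12.9545 + 3 × 3.5992 = 23.7523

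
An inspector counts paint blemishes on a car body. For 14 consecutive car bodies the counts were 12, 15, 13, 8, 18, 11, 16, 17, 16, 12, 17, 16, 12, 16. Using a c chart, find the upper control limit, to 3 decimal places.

25.525

c̄ = (12 + 15 + 13 + 8 + 18 + 11 + 16 + 17 + 16 + 12 + 17 + 16 + 12 + 16) / 14 = 199 / 14 = 14.2143
UCL = c̄ + 3√c̄ = 14.2143 + 3 × √14.2143 = 14.2143 + 3 × 3.7702 = 25.5248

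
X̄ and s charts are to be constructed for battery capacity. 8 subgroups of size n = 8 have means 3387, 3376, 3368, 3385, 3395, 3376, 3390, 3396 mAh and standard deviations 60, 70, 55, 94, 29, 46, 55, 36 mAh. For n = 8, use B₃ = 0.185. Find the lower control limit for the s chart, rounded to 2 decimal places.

s̄ = (60 + 70 + 55 + 94 + 29 + 46 + 55 + 36) / 8 = 55.6250
LCL_s = B₃·s̄ = 0.185 × 55.6250 = 10.2906

10.29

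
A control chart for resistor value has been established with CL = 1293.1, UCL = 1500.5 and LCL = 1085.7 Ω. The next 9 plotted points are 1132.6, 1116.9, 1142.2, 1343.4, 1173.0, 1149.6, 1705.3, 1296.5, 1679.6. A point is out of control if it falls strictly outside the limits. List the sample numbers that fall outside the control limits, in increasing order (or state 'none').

Compare each point to [1085.7, 1500.5]: sample 7 = 1705.3 > UCL; sample 9 = 1679.6 > UCL.

7, 9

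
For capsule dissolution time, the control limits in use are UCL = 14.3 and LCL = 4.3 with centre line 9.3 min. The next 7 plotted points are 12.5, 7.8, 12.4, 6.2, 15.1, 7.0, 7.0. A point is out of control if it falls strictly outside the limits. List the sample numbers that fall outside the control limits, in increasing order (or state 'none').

Compare each point to [4.3, 14.3]: sample 5 = 15.1 > UCL.

5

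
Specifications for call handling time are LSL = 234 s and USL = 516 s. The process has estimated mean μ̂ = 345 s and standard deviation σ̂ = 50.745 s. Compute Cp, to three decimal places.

Cp = (USL − LSL) / (6σ̂) = (516 − 234) / (6 × 50.745) = 282.0000 / 304.4700 = 0.9262

0.926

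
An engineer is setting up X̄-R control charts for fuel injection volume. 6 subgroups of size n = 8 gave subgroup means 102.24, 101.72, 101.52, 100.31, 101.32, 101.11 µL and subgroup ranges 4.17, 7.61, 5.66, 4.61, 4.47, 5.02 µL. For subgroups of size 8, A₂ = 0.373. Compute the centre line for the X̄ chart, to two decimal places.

X̄̄ = (102.24 + 101.72 + 101.52 + 100.31 + 101.32 + 101.11) / 6 = 608.2200 / 6 = 101.3700
CL = X̄̄ = 101.3700

101.37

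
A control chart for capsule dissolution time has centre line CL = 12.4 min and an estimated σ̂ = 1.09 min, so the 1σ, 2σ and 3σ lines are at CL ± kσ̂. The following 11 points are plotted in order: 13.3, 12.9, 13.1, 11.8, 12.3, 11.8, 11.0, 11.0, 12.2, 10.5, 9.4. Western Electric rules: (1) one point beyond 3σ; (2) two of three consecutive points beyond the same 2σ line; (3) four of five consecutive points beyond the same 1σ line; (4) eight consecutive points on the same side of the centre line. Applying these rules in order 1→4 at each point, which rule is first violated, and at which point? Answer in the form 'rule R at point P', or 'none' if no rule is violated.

Zone of each point (C = within 1σ̂, B = 1σ̂–2σ̂, A = 2σ̂–3σ̂, * = beyond 3σ̂; sign = side of CL): 1:+C, 2:+C, 3:+C, 4:-C, 5:-C, 6:-C, 7:-B, 8:-B, 9:-C, 10:-B, 11:-A
Rule 3 (four of five consecutive points beyond the same 1σ limit) is satisfied at point 11.

rule 3 at point 11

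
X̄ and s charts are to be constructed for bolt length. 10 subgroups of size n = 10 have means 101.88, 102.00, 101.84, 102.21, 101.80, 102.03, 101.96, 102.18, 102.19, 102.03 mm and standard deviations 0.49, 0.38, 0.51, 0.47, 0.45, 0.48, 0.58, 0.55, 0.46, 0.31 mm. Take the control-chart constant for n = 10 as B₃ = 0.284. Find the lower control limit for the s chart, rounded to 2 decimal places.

0.13

s̄ = (0.49 + 0.38 + 0.51 + 0.47 + 0.45 + 0.48 + 0.58 + 0.55 + 0.46 + 0.31) / 10 = 0.4680
LCL_s = B₃·s̄ = 0.284 × 0.4680 = 0.1329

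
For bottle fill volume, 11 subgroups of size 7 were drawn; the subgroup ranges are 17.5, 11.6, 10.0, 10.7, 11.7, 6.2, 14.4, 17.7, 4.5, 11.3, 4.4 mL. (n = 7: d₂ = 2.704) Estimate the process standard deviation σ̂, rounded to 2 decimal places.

R̄ = (17.5 + 11.6 + 10.0 + 10.7 + 11.7 + 6.2 + 14.4 + 17.7 + 4.5 + 11.3 + 4.4) / 11 = 10.9091
σ̂ = R̄ / d₂ = 10.9091 / 2.704 = 4.0344

4.03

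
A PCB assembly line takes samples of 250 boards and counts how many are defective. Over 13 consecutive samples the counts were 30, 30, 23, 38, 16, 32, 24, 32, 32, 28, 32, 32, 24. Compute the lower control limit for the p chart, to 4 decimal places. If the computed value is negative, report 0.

0.0543

p̄ = Σdᵢ / (k·n) = 373 / (13 × 250) = 0.11477
LCL = p̄ − 3·√(p̄(1−p̄)/n) = 0.11477 − 3 × 0.02016 = 0.05429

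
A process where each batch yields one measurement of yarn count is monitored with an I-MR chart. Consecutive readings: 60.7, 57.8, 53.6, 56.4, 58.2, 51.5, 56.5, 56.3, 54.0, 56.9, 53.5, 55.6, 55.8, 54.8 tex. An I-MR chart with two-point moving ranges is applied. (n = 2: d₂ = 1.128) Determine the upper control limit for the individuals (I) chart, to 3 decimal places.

63.091

X̄ = (60.7 + 57.8 + 53.6 + 56.4 + 58.2 + 51.5 + 56.5 + 56.3 + 54.0 + 56.9 + 53.5 + 55.6 + 55.8 + 54.8) / 14 = 55.8286
Moving ranges: 2.9, 4.2, 2.8, 1.8, 6.7, 5.0, 0.2, 2.3, 2.9, 3.4, 2.1, 0.2, 1.0; M̄R̄ = 35.5000 / 13 = 2.7308
UCL = X̄ + 3·M̄R̄/d₂ = 55.8286 + 3 × 2.7308 / 1.128 = 63.0913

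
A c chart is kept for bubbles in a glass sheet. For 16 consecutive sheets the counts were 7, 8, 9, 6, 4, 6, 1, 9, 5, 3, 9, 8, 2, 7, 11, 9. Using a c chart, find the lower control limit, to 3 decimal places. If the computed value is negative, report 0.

c̄ = (7 + 8 + 9 + 6 + 4 + 6 + 1 + 9 + 5 + 3 + 9 + 8 + 2 + 7 + 11 + 9) / 16 = 104 / 16 = 6.5000
LCL = c̄ − 3√c̄ = 6.5000 − 3 × 2.5495 = -1.1485 → 0 (cannot be negative)

0.000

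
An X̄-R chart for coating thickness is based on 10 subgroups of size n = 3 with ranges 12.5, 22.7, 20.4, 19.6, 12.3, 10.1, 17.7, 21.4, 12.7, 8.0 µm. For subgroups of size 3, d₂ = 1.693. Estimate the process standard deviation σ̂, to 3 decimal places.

9.297

R̄ = (12.5 + 22.7 + 20.4 + 19.6 + 12.3 + 10.1 + 17.7 + 21.4 + 12.7 + 8.0) / 10 = 15.7400
σ̂ = R̄ / d₂ = 15.7400 / 1.693 = 9.2971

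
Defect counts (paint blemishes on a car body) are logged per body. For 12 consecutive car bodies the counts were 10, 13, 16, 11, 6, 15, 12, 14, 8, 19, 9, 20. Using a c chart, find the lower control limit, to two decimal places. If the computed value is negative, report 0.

c̄ = (10 + 13 + 16 + 11 + 6 + 15 + 12 + 14 + 8 + 19 + 9 + 20) / 12 = 153 / 12 = 12.7500
LCL = c̄ − 3√c̄ = 12.7500 − 3 × 3.5707 = 2.0379

2.04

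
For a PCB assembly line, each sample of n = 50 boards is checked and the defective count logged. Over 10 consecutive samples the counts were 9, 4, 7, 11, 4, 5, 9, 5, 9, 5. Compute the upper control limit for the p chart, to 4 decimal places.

0.2814

p̄ = Σdᵢ / (k·n) = 68 / (10 × 50) = 0.13600
UCL = p̄ + 3·√(p̄(1−p̄)/n) = 0.13600 + 3 × √(0.13600×0.86400/50) = 0.13600 + 3 × 0.04848 = 0.28143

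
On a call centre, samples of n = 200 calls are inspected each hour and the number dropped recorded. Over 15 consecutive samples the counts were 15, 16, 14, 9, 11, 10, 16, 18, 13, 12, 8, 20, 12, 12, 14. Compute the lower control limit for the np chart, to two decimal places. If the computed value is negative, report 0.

2.75

p̄ = Σdᵢ / (k·n) = 200 / (15 × 200) = 0.06667
LCL = np̄ − 3·√(np̄(1−p̄)) = 13.3333 − 3 × 3.5277 = 2.7503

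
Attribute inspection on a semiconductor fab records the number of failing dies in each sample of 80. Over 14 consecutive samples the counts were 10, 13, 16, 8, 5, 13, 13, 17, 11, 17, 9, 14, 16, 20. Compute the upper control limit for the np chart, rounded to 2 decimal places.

p̄ = Σdᵢ / (k·n) = 182 / (14 × 80) = 0.16250
UCL = np̄ + 3·√(np̄(1−p̄)) = 13.0000 + 3 × √(13.0000×0.83750) = 13.0000 + 3 × 3.2996 = 22.8989

22.90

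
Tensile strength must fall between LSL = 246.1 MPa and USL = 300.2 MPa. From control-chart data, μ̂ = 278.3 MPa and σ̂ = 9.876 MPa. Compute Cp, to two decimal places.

0.91

Cp = (USL − LSL) / (6σ̂) = (300.2 − 246.1) / (6 × 9.876) = 54.1000 / 59.2560 = 0.9130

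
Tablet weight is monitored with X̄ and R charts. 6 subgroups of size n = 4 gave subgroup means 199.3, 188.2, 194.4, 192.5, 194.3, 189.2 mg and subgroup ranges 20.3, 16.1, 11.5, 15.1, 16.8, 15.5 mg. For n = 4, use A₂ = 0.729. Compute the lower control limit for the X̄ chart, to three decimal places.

181.404

X̄̄ = (199.3 + 188.2 + 194.4 + 192.5 + 194.3 + 189.2) / 6 = 1157.9000 / 6 = 192.9833
R̄ = (20.3 + 16.1 + 11.5 + 15.1 + 16.8 + 15.5) / 6 = 95.3000 / 6 = 15.8833
LCL = X̄̄ − A₂·R̄ = 192.9833 − 0.729 × 15.8833 = 181.4044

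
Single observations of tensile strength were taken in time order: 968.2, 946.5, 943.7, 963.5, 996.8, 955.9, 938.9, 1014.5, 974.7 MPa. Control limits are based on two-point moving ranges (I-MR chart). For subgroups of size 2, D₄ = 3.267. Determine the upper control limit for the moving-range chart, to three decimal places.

Moving ranges: 21.7, 2.8, 19.8, 33.3, 40.9, 17.0, 75.6, 39.8; M̄R̄ = 250.9000 / 8 = 31.3625
UCL_MR = D₄·M̄R̄ = 3.267 × 31.3625 = 102.4613

102.461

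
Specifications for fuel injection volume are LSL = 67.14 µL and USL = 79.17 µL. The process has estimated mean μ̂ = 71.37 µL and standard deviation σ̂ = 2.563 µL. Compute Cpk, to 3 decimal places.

0.550

Cpu = (USL − μ̂) / (3σ̂) = (79.17 − 71.37) / (3 × 2.563) = 1.0144; Cpl = (μ̂ − LSL) / (3σ̂) = (71.37 − 67.14) / (3 × 2.563) = 0.5501; Cpk = min(Cpu, Cpl) = 0.5501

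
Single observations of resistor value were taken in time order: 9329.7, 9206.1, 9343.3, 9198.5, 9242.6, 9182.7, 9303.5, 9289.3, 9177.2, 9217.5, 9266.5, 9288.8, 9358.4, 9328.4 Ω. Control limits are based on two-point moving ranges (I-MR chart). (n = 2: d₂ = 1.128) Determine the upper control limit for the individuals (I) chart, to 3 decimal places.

X̄ = (9329.7 + 9206.1 + 9343.3 + 9198.5 + 9242.6 + 9182.7 + 9303.5 + 9289.3 + 9177.2 + 9217.5 + 9266.5 + 9288.8 + 9358.4 + 9328.4) / 14 = 9266.6071
Moving ranges: 123.6, 137.2, 144.8, 44.1, 59.9, 120.8, 14.2, 112.1, 40.3, 49.0, 22.3, 69.6, 30.0; M̄R̄ = 967.9000 / 13 = 74.4538
UCL = X̄ + 3·M̄R̄/d₂ = 9266.6071 + 3 × 74.4538 / 1.128 = 9464.6227

9464.623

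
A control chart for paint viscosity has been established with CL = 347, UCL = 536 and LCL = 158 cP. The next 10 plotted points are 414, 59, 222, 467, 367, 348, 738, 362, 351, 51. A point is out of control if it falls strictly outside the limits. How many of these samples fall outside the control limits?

3

Compare each point to [158, 536]: sample 2 = 59 < LCL; sample 7 = 738 > UCL; sample 10 = 51 < LCL.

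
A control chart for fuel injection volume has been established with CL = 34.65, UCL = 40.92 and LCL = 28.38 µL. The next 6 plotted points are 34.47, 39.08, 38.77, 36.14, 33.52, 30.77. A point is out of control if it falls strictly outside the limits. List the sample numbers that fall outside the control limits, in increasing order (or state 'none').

All 6 points lie within [28.38, 40.92].

none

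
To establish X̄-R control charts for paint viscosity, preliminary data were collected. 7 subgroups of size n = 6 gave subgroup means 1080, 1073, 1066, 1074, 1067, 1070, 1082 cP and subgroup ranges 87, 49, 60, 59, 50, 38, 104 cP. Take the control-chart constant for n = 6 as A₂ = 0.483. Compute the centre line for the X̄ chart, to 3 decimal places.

X̄̄ = (1080 + 1073 + 1066 + 1074 + 1067 + 1070 + 1082) / 7 = 7512.0000 / 7 = 1073.1429
CL = X̄̄ = 1073.1429

1073.143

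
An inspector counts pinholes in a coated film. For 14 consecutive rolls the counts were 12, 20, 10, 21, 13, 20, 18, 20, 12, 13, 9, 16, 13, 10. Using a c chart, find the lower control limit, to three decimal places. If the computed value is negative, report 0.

3.250

c̄ = (12 + 20 + 10 + 21 + 13 + 20 + 18 + 20 + 12 + 13 + 9 + 16 + 13 + 10) / 14 = 207 / 14 = 14.7857
LCL = c̄ − 3√c̄ = 14.7857 − 3 × 3.8452 = 3.2501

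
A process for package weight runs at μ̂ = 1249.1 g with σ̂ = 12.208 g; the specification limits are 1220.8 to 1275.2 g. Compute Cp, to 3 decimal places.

Cp = (USL − LSL) / (6σ̂) = (1275.2 − 1220.8) / (6 × 12.208) = 54.4000 / 73.2480 = 0.7427

0.743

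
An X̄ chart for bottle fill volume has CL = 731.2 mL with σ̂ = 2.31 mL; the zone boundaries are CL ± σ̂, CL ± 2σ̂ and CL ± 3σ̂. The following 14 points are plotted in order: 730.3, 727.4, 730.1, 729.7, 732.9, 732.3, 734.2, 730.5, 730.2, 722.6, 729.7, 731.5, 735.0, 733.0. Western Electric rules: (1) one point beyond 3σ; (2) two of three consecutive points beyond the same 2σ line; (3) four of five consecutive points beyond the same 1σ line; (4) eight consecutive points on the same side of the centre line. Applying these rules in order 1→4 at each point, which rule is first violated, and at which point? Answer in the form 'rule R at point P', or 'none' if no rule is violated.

rule 1 at point 10

Zone of each point (C = within 1σ̂, B = 1σ̂–2σ̂, A = 2σ̂–3σ̂, * = beyond 3σ̂; sign = side of CL): 1:-C, 2:-B, 3:-C, 4:-C, 5:+C, 6:+C, 7:+B, 8:-C, 9:-C, 10:-*, 11:-C, 12:+C, 13:+B, 14:+C
Rule 1 (one point beyond the 3σ limits) is satisfied at point 10.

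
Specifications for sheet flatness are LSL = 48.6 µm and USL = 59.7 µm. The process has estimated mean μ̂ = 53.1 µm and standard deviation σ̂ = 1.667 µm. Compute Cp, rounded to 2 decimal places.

1.11

Cp = (USL − LSL) / (6σ̂) = (59.7 − 48.6) / (6 × 1.667) = 11.1000 / 10.0020 = 1.1098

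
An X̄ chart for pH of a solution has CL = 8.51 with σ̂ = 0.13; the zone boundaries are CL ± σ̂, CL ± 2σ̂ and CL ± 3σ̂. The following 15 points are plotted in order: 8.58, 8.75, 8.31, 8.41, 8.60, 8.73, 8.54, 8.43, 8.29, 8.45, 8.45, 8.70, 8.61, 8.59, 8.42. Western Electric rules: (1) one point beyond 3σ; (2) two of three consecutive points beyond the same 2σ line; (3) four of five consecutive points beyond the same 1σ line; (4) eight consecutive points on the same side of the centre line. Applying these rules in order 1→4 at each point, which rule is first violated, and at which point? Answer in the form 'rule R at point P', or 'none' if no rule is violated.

Zone of each point (C = within 1σ̂, B = 1σ̂–2σ̂, A = 2σ̂–3σ̂, * = beyond 3σ̂; sign = side of CL): 1:+C, 2:+B, 3:-B, 4:-C, 5:+C, 6:+B, 7:+C, 8:-C, 9:-B, 10:-C, 11:-C, 12:+B, 13:+C, 14:+C, 15:-C
No rule fires across all 15 points.

none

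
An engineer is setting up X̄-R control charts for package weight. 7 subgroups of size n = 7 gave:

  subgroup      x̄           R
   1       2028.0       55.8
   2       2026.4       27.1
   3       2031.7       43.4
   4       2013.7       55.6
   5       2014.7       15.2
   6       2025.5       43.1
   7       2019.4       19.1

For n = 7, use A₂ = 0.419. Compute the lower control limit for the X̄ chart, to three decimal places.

X̄̄ = (2028.0 + 2026.4 + 2031.7 + 2013.7 + 2014.7 + 2025.5 + 2019.4) / 7 = 14159.4000 / 7 = 2022.7714
R̄ = (55.8 + 27.1 + 43.4 + 55.6 + 15.2 + 43.1 + 19.1) / 7 = 259.3000 / 7 = 37.0429
LCL = X̄̄ − A₂·R̄ = 2022.7714 − 0.419 × 37.0429 = 2007.2505

2007.250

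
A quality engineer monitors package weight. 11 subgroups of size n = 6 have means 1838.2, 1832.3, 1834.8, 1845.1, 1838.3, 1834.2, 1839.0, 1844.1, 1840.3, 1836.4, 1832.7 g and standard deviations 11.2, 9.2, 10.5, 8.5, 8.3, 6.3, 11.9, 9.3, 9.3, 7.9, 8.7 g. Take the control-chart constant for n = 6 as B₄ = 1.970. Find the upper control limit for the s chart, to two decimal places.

s̄ = (11.2 + 9.2 + 10.5 + 8.5 + 8.3 + 6.3 + 11.9 + 9.3 + 9.3 + 7.9 + 8.7) / 11 = 9.1909
UCL_s = B₄·s̄ = 1.970 × 9.1909 = 18.1061

18.11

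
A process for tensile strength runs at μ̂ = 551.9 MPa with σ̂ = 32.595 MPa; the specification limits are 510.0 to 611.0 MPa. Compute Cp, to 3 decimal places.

Cp = (USL − LSL) / (6σ̂) = (611.0 − 510.0) / (6 × 32.595) = 101.0000 / 195.5700 = 0.5164

0.516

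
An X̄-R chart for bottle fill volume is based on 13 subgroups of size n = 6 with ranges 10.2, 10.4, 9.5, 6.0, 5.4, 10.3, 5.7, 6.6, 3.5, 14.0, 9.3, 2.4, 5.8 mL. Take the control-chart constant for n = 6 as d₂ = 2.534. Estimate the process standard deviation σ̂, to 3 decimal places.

3.008

R̄ = (10.2 + 10.4 + 9.5 + 6.0 + 5.4 + 10.3 + 5.7 + 6.6 + 3.5 + 14.0 + 9.3 + 2.4 + 5.8) / 13 = 7.6231
σ̂ = R̄ / d₂ = 7.6231 / 2.534 = 3.0083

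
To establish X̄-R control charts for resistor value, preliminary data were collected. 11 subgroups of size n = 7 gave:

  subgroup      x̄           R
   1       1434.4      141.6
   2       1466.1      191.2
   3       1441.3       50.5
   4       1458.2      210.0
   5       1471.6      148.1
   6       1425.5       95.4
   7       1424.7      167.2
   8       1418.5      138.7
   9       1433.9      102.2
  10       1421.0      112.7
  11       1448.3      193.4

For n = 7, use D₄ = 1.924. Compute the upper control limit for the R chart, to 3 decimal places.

R̄ = (141.6 + 191.2 + 50.5 + 210.0 + 148.1 + 95.4 + 167.2 + 138.7 + 102.2 + 112.7 + 193.4) / 11 = 1551.0000 / 11 = 141.0000
UCL_R = D₄·R̄ = 1.924 × 141.0000 = 271.2840

271.284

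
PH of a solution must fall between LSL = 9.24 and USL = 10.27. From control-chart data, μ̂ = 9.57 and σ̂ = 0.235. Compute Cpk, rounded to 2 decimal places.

0.47

Cpu = (USL − μ̂) / (3σ̂) = (10.27 − 9.57) / (3 × 0.235) = 0.9929; Cpl = (μ̂ − LSL) / (3σ̂) = (9.57 − 9.24) / (3 × 0.235) = 0.4681; Cpk = min(Cpu, Cpl) = 0.4681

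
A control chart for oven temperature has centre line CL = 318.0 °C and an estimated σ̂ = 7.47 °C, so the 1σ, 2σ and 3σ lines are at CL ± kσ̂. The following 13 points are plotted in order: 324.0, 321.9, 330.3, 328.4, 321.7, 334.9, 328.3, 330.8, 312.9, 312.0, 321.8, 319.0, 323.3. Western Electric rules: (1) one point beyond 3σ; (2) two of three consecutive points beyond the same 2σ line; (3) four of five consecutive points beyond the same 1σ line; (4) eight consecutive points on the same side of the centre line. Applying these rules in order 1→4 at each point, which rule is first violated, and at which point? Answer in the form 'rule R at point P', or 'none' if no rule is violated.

Zone of each point (C = within 1σ̂, B = 1σ̂–2σ̂, A = 2σ̂–3σ̂, * = beyond 3σ̂; sign = side of CL): 1:+C, 2:+C, 3:+B, 4:+B, 5:+C, 6:+A, 7:+B, 8:+B, 9:-C, 10:-C, 11:+C, 12:+C, 13:+C
Rule 3 (four of five consecutive points beyond the same 1σ limit) is satisfied at point 7.

rule 3 at point 7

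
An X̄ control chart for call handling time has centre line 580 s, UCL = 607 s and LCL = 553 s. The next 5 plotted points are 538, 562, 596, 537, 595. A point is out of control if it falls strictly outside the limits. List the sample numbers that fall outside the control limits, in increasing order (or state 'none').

Compare each point to [553, 607]: sample 1 = 538 < LCL; sample 4 = 537 < LCL.

1, 4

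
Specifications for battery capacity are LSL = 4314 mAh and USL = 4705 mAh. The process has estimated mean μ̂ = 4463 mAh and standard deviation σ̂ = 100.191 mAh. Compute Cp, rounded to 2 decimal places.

0.65

Cp = (USL − LSL) / (6σ̂) = (4705 − 4314) / (6 × 100.191) = 391.0000 / 601.1460 = 0.6504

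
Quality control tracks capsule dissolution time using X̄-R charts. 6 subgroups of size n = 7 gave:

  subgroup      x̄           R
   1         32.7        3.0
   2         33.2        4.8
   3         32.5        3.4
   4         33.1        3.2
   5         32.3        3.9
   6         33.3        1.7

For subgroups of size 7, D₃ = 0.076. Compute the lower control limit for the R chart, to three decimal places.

R̄ = (3.0 + 4.8 + 3.4 + 3.2 + 3.9 + 1.7) / 6 = 20.0000 / 6 = 3.3333
LCL_R = D₃·R̄ = 0.076 × 3.3333 = 0.2533

0.253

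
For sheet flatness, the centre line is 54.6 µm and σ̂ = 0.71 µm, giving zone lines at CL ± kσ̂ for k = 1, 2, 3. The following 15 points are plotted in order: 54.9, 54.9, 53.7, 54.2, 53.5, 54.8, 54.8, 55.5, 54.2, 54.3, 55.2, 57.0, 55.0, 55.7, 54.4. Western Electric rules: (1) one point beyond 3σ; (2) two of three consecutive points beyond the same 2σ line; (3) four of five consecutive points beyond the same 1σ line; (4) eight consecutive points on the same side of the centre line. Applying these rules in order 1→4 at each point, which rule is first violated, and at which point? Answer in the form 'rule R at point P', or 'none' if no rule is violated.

Zone of each point (C = within 1σ̂, B = 1σ̂–2σ̂, A = 2σ̂–3σ̂, * = beyond 3σ̂; sign = side of CL): 1:+C, 2:+C, 3:-B, 4:-C, 5:-B, 6:+C, 7:+C, 8:+B, 9:-C, 10:-C, 11:+C, 12:+*, 13:+C, 14:+B, 15:-C
Rule 1 (one point beyond the 3σ limits) is satisfied at point 12.

rule 1 at point 12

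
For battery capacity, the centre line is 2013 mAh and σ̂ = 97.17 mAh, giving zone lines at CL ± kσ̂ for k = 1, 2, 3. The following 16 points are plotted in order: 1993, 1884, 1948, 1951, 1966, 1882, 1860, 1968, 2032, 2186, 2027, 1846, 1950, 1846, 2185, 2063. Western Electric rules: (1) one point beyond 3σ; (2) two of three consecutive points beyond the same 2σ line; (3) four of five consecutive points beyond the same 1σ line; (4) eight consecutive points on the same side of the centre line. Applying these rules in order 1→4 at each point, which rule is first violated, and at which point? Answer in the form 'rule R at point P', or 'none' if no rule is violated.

Zone of each point (C = within 1σ̂, B = 1σ̂–2σ̂, A = 2σ̂–3σ̂, * = beyond 3σ̂; sign = side of CL): 1:-C, 2:-B, 3:-C, 4:-C, 5:-C, 6:-B, 7:-B, 8:-C, 9:+C, 10:+B, 11:+C, 12:-B, 13:-C, 14:-B, 15:+B, 16:+C
Rule 4 (eight consecutive points on the same side of the centre line) is satisfied at point 8.

rule 4 at point 8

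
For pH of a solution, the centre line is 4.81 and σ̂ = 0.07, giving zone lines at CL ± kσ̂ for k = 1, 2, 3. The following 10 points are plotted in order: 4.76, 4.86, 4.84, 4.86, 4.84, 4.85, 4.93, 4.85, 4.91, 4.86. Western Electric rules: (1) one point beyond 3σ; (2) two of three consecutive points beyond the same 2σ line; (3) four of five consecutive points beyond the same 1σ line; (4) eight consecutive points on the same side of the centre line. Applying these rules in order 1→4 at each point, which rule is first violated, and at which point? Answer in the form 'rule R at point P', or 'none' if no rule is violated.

rule 4 at point 9

Zone of each point (C = within 1σ̂, B = 1σ̂–2σ̂, A = 2σ̂–3σ̂, * = beyond 3σ̂; sign = side of CL): 1:-C, 2:+C, 3:+C, 4:+C, 5:+C, 6:+C, 7:+B, 8:+C, 9:+B, 10:+C
Rule 4 (eight consecutive points on the same side of the centre line) is satisfied at point 9.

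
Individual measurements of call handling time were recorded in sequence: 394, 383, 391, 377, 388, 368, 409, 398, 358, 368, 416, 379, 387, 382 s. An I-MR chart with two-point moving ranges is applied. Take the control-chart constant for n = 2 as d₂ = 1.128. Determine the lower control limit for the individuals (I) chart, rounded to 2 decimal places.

331.56

X̄ = (394 + 383 + 391 + 377 + 388 + 368 + 409 + 398 + 358 + 368 + 416 + 379 + 387 + 382) / 14 = 385.5714
Moving ranges: 11, 8, 14, 11, 20, 41, 11, 40, 10, 48, 37, 8, 5; M̄R̄ = 264.0000 / 13 = 20.3077
LCL = X̄ − 3·M̄R̄/d₂ = 385.5714 − 3 × 20.3077 / 1.128 = 331.5616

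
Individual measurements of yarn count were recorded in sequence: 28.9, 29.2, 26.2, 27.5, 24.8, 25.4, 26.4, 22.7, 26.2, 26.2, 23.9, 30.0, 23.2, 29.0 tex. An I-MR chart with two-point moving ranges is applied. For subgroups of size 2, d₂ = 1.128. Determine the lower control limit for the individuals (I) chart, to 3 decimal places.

X̄ = (28.9 + 29.2 + 26.2 + 27.5 + 24.8 + 25.4 + 26.4 + 22.7 + 26.2 + 26.2 + 23.9 + 30.0 + 23.2 + 29.0) / 14 = 26.4000
Moving ranges: 0.3, 3.0, 1.3, 2.7, 0.6, 1.0, 3.7, 3.5, 0.0, 2.3, 6.1, 6.8, 5.8; M̄R̄ = 37.1000 / 13 = 2.8538
LCL = X̄ − 3·M̄R̄/d₂ = 26.4000 − 3 × 2.8538 / 1.128 = 18.8100

18.810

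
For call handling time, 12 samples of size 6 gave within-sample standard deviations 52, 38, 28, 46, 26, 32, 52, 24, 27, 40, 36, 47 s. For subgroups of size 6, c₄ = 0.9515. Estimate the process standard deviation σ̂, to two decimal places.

39.24

s̄ = (52 + 38 + 28 + 46 + 26 + 32 + 52 + 24 + 27 + 40 + 36 + 47) / 12 = 37.3333
σ̂ = s̄ / c₄ = 37.3333 / 0.9515 = 39.2363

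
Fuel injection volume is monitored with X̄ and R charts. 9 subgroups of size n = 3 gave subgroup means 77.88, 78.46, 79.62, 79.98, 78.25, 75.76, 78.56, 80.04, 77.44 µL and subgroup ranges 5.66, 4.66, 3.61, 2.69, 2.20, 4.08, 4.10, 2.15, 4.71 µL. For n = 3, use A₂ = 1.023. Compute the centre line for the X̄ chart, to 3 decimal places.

78.443

X̄̄ = (77.88 + 78.46 + 79.62 + 79.98 + 78.25 + 75.76 + 78.56 + 80.04 + 77.44) / 9 = 705.9900 / 9 = 78.4433
CL = X̄̄ = 78.4433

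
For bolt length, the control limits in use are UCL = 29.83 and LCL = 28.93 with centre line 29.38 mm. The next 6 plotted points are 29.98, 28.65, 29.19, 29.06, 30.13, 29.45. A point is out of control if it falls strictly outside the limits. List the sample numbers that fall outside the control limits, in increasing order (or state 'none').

Compare each point to [28.93, 29.83]: sample 1 = 29.98 > UCL; sample 2 = 28.65 < LCL; sample 5 = 30.13 > UCL.

1, 2, 5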